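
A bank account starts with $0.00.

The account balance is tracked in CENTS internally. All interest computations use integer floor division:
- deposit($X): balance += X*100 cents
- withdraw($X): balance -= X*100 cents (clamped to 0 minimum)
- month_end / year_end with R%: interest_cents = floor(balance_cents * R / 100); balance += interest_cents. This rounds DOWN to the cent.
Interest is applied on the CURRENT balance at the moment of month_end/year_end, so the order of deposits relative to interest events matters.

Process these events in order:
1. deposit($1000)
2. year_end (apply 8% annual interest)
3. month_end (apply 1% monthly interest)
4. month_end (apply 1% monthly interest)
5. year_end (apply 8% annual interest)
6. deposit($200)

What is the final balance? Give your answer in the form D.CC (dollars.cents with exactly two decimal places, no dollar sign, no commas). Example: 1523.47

Answer: 1389.83

Derivation:
After 1 (deposit($1000)): balance=$1000.00 total_interest=$0.00
After 2 (year_end (apply 8% annual interest)): balance=$1080.00 total_interest=$80.00
After 3 (month_end (apply 1% monthly interest)): balance=$1090.80 total_interest=$90.80
After 4 (month_end (apply 1% monthly interest)): balance=$1101.70 total_interest=$101.70
After 5 (year_end (apply 8% annual interest)): balance=$1189.83 total_interest=$189.83
After 6 (deposit($200)): balance=$1389.83 total_interest=$189.83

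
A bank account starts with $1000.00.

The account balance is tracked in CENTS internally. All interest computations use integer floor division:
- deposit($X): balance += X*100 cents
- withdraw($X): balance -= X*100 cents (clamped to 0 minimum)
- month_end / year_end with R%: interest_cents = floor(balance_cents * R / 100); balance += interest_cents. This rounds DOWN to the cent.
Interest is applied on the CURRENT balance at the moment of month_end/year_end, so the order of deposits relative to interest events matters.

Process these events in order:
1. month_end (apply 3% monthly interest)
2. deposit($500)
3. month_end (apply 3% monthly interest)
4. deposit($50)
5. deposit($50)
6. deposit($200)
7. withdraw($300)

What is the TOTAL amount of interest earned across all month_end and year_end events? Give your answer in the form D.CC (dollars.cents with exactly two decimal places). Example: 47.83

After 1 (month_end (apply 3% monthly interest)): balance=$1030.00 total_interest=$30.00
After 2 (deposit($500)): balance=$1530.00 total_interest=$30.00
After 3 (month_end (apply 3% monthly interest)): balance=$1575.90 total_interest=$75.90
After 4 (deposit($50)): balance=$1625.90 total_interest=$75.90
After 5 (deposit($50)): balance=$1675.90 total_interest=$75.90
After 6 (deposit($200)): balance=$1875.90 total_interest=$75.90
After 7 (withdraw($300)): balance=$1575.90 total_interest=$75.90

Answer: 75.90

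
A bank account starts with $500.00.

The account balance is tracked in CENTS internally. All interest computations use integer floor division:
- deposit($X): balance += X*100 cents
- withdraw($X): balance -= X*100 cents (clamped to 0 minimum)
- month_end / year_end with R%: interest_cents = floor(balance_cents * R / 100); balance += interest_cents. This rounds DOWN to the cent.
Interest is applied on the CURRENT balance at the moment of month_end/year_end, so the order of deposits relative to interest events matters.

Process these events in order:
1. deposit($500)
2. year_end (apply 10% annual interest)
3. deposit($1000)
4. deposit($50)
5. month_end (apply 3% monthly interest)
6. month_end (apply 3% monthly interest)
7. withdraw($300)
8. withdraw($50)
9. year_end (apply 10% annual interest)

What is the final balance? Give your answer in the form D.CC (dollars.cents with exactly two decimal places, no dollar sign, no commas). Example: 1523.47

After 1 (deposit($500)): balance=$1000.00 total_interest=$0.00
After 2 (year_end (apply 10% annual interest)): balance=$1100.00 total_interest=$100.00
After 3 (deposit($1000)): balance=$2100.00 total_interest=$100.00
After 4 (deposit($50)): balance=$2150.00 total_interest=$100.00
After 5 (month_end (apply 3% monthly interest)): balance=$2214.50 total_interest=$164.50
After 6 (month_end (apply 3% monthly interest)): balance=$2280.93 total_interest=$230.93
After 7 (withdraw($300)): balance=$1980.93 total_interest=$230.93
After 8 (withdraw($50)): balance=$1930.93 total_interest=$230.93
After 9 (year_end (apply 10% annual interest)): balance=$2124.02 total_interest=$424.02

Answer: 2124.02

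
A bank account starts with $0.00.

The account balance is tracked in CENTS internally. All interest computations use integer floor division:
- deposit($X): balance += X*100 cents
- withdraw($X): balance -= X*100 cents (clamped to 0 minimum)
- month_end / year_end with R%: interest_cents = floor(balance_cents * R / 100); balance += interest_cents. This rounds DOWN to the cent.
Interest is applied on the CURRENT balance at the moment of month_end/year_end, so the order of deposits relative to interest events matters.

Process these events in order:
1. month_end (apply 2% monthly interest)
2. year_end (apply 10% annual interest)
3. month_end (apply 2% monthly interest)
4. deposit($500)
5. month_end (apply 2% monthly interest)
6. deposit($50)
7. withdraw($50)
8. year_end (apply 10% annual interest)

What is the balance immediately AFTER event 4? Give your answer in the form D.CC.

After 1 (month_end (apply 2% monthly interest)): balance=$0.00 total_interest=$0.00
After 2 (year_end (apply 10% annual interest)): balance=$0.00 total_interest=$0.00
After 3 (month_end (apply 2% monthly interest)): balance=$0.00 total_interest=$0.00
After 4 (deposit($500)): balance=$500.00 total_interest=$0.00

Answer: 500.00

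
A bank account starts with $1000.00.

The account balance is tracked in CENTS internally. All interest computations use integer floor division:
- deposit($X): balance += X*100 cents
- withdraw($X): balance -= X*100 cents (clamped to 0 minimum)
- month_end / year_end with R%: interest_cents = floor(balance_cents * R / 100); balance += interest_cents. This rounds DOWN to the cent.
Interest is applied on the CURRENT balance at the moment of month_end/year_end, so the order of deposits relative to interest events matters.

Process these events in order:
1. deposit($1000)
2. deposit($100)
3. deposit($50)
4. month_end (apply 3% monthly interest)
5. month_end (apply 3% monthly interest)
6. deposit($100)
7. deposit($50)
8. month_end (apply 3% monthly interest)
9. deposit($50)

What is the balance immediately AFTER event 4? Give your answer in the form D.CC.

Answer: 2214.50

Derivation:
After 1 (deposit($1000)): balance=$2000.00 total_interest=$0.00
After 2 (deposit($100)): balance=$2100.00 total_interest=$0.00
After 3 (deposit($50)): balance=$2150.00 total_interest=$0.00
After 4 (month_end (apply 3% monthly interest)): balance=$2214.50 total_interest=$64.50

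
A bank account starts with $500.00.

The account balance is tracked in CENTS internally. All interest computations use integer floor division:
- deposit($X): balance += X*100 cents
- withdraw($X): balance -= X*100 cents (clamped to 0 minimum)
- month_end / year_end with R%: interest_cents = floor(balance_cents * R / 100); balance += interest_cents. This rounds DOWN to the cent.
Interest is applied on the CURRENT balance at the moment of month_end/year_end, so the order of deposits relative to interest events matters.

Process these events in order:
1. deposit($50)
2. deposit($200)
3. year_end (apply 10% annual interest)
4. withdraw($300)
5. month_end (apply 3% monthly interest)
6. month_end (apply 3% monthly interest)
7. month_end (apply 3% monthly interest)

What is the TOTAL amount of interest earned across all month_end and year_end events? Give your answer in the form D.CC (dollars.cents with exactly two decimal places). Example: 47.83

After 1 (deposit($50)): balance=$550.00 total_interest=$0.00
After 2 (deposit($200)): balance=$750.00 total_interest=$0.00
After 3 (year_end (apply 10% annual interest)): balance=$825.00 total_interest=$75.00
After 4 (withdraw($300)): balance=$525.00 total_interest=$75.00
After 5 (month_end (apply 3% monthly interest)): balance=$540.75 total_interest=$90.75
After 6 (month_end (apply 3% monthly interest)): balance=$556.97 total_interest=$106.97
After 7 (month_end (apply 3% monthly interest)): balance=$573.67 total_interest=$123.67

Answer: 123.67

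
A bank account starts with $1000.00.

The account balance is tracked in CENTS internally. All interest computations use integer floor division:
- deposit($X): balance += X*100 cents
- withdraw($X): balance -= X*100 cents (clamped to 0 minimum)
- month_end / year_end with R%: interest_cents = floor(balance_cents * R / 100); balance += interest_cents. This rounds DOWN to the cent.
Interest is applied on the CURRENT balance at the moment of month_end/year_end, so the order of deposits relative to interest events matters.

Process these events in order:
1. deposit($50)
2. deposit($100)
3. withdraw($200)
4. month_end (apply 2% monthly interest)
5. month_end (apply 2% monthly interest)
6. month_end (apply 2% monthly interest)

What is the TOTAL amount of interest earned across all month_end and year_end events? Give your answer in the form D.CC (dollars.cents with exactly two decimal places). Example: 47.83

After 1 (deposit($50)): balance=$1050.00 total_interest=$0.00
After 2 (deposit($100)): balance=$1150.00 total_interest=$0.00
After 3 (withdraw($200)): balance=$950.00 total_interest=$0.00
After 4 (month_end (apply 2% monthly interest)): balance=$969.00 total_interest=$19.00
After 5 (month_end (apply 2% monthly interest)): balance=$988.38 total_interest=$38.38
After 6 (month_end (apply 2% monthly interest)): balance=$1008.14 total_interest=$58.14

Answer: 58.14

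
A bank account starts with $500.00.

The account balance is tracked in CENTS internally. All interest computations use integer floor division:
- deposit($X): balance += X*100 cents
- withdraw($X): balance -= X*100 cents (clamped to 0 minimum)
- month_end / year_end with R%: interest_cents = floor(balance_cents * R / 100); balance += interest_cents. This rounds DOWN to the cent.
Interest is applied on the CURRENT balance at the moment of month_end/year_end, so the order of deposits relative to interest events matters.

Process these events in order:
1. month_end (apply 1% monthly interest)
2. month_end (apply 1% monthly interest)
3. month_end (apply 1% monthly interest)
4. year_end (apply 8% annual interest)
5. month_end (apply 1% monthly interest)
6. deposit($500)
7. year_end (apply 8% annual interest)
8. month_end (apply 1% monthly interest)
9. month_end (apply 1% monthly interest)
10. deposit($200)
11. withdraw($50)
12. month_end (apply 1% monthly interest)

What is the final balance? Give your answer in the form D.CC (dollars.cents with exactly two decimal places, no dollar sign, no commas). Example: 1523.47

Answer: 1333.10

Derivation:
After 1 (month_end (apply 1% monthly interest)): balance=$505.00 total_interest=$5.00
After 2 (month_end (apply 1% monthly interest)): balance=$510.05 total_interest=$10.05
After 3 (month_end (apply 1% monthly interest)): balance=$515.15 total_interest=$15.15
After 4 (year_end (apply 8% annual interest)): balance=$556.36 total_interest=$56.36
After 5 (month_end (apply 1% monthly interest)): balance=$561.92 total_interest=$61.92
After 6 (deposit($500)): balance=$1061.92 total_interest=$61.92
After 7 (year_end (apply 8% annual interest)): balance=$1146.87 total_interest=$146.87
After 8 (month_end (apply 1% monthly interest)): balance=$1158.33 total_interest=$158.33
After 9 (month_end (apply 1% monthly interest)): balance=$1169.91 total_interest=$169.91
After 10 (deposit($200)): balance=$1369.91 total_interest=$169.91
After 11 (withdraw($50)): balance=$1319.91 total_interest=$169.91
After 12 (month_end (apply 1% monthly interest)): balance=$1333.10 total_interest=$183.10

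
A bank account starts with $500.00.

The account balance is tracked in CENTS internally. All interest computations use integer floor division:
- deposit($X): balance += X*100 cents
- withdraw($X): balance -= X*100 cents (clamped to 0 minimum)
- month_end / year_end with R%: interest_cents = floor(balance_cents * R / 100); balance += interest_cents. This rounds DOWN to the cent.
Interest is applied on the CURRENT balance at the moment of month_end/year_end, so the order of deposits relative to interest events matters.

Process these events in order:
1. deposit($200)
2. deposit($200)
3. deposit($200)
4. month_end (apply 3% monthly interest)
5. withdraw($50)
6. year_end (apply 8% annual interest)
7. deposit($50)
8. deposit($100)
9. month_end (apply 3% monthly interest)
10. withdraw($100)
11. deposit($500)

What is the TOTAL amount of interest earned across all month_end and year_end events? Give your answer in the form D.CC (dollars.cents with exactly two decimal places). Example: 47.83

Answer: 159.22

Derivation:
After 1 (deposit($200)): balance=$700.00 total_interest=$0.00
After 2 (deposit($200)): balance=$900.00 total_interest=$0.00
After 3 (deposit($200)): balance=$1100.00 total_interest=$0.00
After 4 (month_end (apply 3% monthly interest)): balance=$1133.00 total_interest=$33.00
After 5 (withdraw($50)): balance=$1083.00 total_interest=$33.00
After 6 (year_end (apply 8% annual interest)): balance=$1169.64 total_interest=$119.64
After 7 (deposit($50)): balance=$1219.64 total_interest=$119.64
After 8 (deposit($100)): balance=$1319.64 total_interest=$119.64
After 9 (month_end (apply 3% monthly interest)): balance=$1359.22 total_interest=$159.22
After 10 (withdraw($100)): balance=$1259.22 total_interest=$159.22
After 11 (deposit($500)): balance=$1759.22 total_interest=$159.22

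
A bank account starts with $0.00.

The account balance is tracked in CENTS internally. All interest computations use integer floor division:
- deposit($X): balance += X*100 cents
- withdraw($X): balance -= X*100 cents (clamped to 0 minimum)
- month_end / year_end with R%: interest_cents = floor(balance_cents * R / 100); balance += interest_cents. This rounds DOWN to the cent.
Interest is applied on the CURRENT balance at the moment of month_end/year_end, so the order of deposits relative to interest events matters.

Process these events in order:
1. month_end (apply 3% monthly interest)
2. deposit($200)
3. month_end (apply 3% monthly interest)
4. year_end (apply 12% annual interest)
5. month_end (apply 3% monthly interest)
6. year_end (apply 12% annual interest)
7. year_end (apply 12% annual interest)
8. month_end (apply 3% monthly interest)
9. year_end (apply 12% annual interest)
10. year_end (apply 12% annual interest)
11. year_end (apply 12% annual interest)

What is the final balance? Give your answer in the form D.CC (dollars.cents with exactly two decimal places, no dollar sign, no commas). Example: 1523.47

After 1 (month_end (apply 3% monthly interest)): balance=$0.00 total_interest=$0.00
After 2 (deposit($200)): balance=$200.00 total_interest=$0.00
After 3 (month_end (apply 3% monthly interest)): balance=$206.00 total_interest=$6.00
After 4 (year_end (apply 12% annual interest)): balance=$230.72 total_interest=$30.72
After 5 (month_end (apply 3% monthly interest)): balance=$237.64 total_interest=$37.64
After 6 (year_end (apply 12% annual interest)): balance=$266.15 total_interest=$66.15
After 7 (year_end (apply 12% annual interest)): balance=$298.08 total_interest=$98.08
After 8 (month_end (apply 3% monthly interest)): balance=$307.02 total_interest=$107.02
After 9 (year_end (apply 12% annual interest)): balance=$343.86 total_interest=$143.86
After 10 (year_end (apply 12% annual interest)): balance=$385.12 total_interest=$185.12
After 11 (year_end (apply 12% annual interest)): balance=$431.33 total_interest=$231.33

Answer: 431.33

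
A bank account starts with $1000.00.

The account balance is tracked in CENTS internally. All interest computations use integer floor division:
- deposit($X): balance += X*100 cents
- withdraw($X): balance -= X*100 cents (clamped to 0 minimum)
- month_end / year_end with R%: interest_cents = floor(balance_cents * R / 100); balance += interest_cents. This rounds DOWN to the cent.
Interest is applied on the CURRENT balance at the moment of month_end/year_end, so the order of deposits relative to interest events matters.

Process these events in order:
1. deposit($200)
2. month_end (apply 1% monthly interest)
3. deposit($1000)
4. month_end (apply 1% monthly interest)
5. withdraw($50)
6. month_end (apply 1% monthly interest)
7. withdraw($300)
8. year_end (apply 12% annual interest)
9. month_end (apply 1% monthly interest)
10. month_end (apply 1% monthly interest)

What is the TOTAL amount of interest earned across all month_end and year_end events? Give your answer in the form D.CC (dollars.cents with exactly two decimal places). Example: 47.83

After 1 (deposit($200)): balance=$1200.00 total_interest=$0.00
After 2 (month_end (apply 1% monthly interest)): balance=$1212.00 total_interest=$12.00
After 3 (deposit($1000)): balance=$2212.00 total_interest=$12.00
After 4 (month_end (apply 1% monthly interest)): balance=$2234.12 total_interest=$34.12
After 5 (withdraw($50)): balance=$2184.12 total_interest=$34.12
After 6 (month_end (apply 1% monthly interest)): balance=$2205.96 total_interest=$55.96
After 7 (withdraw($300)): balance=$1905.96 total_interest=$55.96
After 8 (year_end (apply 12% annual interest)): balance=$2134.67 total_interest=$284.67
After 9 (month_end (apply 1% monthly interest)): balance=$2156.01 total_interest=$306.01
After 10 (month_end (apply 1% monthly interest)): balance=$2177.57 total_interest=$327.57

Answer: 327.57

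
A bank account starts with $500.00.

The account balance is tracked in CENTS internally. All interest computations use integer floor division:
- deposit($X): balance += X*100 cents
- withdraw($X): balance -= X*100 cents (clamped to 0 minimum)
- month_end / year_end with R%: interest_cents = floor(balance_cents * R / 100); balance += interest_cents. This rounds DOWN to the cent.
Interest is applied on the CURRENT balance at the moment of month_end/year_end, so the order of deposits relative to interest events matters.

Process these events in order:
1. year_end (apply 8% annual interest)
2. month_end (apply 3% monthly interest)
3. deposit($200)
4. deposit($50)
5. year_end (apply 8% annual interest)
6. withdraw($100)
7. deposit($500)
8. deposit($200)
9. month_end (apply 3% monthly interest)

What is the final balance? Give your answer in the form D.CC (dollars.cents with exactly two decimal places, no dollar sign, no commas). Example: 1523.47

Answer: 1514.81

Derivation:
After 1 (year_end (apply 8% annual interest)): balance=$540.00 total_interest=$40.00
After 2 (month_end (apply 3% monthly interest)): balance=$556.20 total_interest=$56.20
After 3 (deposit($200)): balance=$756.20 total_interest=$56.20
After 4 (deposit($50)): balance=$806.20 total_interest=$56.20
After 5 (year_end (apply 8% annual interest)): balance=$870.69 total_interest=$120.69
After 6 (withdraw($100)): balance=$770.69 total_interest=$120.69
After 7 (deposit($500)): balance=$1270.69 total_interest=$120.69
After 8 (deposit($200)): balance=$1470.69 total_interest=$120.69
After 9 (month_end (apply 3% monthly interest)): balance=$1514.81 total_interest=$164.81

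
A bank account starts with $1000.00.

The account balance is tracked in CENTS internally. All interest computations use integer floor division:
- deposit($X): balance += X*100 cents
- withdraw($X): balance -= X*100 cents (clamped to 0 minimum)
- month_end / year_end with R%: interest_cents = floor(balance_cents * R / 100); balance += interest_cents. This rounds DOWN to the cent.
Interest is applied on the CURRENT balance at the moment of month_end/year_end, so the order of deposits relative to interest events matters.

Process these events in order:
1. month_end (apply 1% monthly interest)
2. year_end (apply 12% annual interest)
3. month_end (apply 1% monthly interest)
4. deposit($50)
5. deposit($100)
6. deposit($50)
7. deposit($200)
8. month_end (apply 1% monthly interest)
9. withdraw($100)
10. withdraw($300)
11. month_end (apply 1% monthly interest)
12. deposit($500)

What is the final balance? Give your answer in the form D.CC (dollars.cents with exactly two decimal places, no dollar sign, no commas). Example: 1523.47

Answer: 1669.50

Derivation:
After 1 (month_end (apply 1% monthly interest)): balance=$1010.00 total_interest=$10.00
After 2 (year_end (apply 12% annual interest)): balance=$1131.20 total_interest=$131.20
After 3 (month_end (apply 1% monthly interest)): balance=$1142.51 total_interest=$142.51
After 4 (deposit($50)): balance=$1192.51 total_interest=$142.51
After 5 (deposit($100)): balance=$1292.51 total_interest=$142.51
After 6 (deposit($50)): balance=$1342.51 total_interest=$142.51
After 7 (deposit($200)): balance=$1542.51 total_interest=$142.51
After 8 (month_end (apply 1% monthly interest)): balance=$1557.93 total_interest=$157.93
After 9 (withdraw($100)): balance=$1457.93 total_interest=$157.93
After 10 (withdraw($300)): balance=$1157.93 total_interest=$157.93
After 11 (month_end (apply 1% monthly interest)): balance=$1169.50 total_interest=$169.50
After 12 (deposit($500)): balance=$1669.50 total_interest=$169.50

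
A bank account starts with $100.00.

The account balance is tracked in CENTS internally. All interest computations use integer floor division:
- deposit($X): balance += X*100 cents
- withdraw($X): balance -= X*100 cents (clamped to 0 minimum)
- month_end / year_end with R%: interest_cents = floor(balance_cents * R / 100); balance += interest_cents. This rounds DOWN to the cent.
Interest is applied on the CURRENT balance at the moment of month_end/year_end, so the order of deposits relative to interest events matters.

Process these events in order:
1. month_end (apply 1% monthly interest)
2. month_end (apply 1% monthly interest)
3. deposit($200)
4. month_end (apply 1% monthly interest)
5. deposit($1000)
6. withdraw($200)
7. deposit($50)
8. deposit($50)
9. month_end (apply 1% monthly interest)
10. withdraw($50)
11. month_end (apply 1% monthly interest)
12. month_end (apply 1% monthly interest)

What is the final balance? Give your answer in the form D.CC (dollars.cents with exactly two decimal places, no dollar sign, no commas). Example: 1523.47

Answer: 1190.53

Derivation:
After 1 (month_end (apply 1% monthly interest)): balance=$101.00 total_interest=$1.00
After 2 (month_end (apply 1% monthly interest)): balance=$102.01 total_interest=$2.01
After 3 (deposit($200)): balance=$302.01 total_interest=$2.01
After 4 (month_end (apply 1% monthly interest)): balance=$305.03 total_interest=$5.03
After 5 (deposit($1000)): balance=$1305.03 total_interest=$5.03
After 6 (withdraw($200)): balance=$1105.03 total_interest=$5.03
After 7 (deposit($50)): balance=$1155.03 total_interest=$5.03
After 8 (deposit($50)): balance=$1205.03 total_interest=$5.03
After 9 (month_end (apply 1% monthly interest)): balance=$1217.08 total_interest=$17.08
After 10 (withdraw($50)): balance=$1167.08 total_interest=$17.08
After 11 (month_end (apply 1% monthly interest)): balance=$1178.75 total_interest=$28.75
After 12 (month_end (apply 1% monthly interest)): balance=$1190.53 total_interest=$40.53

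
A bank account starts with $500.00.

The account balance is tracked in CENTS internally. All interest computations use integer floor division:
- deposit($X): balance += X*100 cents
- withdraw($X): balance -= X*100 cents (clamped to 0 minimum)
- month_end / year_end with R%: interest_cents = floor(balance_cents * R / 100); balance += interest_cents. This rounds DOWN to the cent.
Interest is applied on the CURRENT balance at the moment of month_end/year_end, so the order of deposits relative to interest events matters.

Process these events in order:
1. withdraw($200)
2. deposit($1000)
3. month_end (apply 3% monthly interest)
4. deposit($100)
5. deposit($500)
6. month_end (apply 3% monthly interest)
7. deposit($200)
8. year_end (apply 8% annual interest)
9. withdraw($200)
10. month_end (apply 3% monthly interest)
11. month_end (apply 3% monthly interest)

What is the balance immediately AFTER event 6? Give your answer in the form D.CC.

Answer: 1997.17

Derivation:
After 1 (withdraw($200)): balance=$300.00 total_interest=$0.00
After 2 (deposit($1000)): balance=$1300.00 total_interest=$0.00
After 3 (month_end (apply 3% monthly interest)): balance=$1339.00 total_interest=$39.00
After 4 (deposit($100)): balance=$1439.00 total_interest=$39.00
After 5 (deposit($500)): balance=$1939.00 total_interest=$39.00
After 6 (month_end (apply 3% monthly interest)): balance=$1997.17 total_interest=$97.17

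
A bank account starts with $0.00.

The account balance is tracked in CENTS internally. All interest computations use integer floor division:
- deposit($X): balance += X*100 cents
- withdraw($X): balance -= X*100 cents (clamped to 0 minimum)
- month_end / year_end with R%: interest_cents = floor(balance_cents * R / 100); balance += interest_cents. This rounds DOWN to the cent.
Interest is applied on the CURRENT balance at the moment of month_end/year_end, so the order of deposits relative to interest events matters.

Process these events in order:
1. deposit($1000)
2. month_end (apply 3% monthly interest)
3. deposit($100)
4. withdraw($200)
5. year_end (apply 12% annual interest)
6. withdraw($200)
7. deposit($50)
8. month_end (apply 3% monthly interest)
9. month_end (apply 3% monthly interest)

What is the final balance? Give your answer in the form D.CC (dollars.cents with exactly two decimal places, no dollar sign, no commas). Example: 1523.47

Answer: 945.89

Derivation:
After 1 (deposit($1000)): balance=$1000.00 total_interest=$0.00
After 2 (month_end (apply 3% monthly interest)): balance=$1030.00 total_interest=$30.00
After 3 (deposit($100)): balance=$1130.00 total_interest=$30.00
After 4 (withdraw($200)): balance=$930.00 total_interest=$30.00
After 5 (year_end (apply 12% annual interest)): balance=$1041.60 total_interest=$141.60
After 6 (withdraw($200)): balance=$841.60 total_interest=$141.60
After 7 (deposit($50)): balance=$891.60 total_interest=$141.60
After 8 (month_end (apply 3% monthly interest)): balance=$918.34 total_interest=$168.34
After 9 (month_end (apply 3% monthly interest)): balance=$945.89 total_interest=$195.89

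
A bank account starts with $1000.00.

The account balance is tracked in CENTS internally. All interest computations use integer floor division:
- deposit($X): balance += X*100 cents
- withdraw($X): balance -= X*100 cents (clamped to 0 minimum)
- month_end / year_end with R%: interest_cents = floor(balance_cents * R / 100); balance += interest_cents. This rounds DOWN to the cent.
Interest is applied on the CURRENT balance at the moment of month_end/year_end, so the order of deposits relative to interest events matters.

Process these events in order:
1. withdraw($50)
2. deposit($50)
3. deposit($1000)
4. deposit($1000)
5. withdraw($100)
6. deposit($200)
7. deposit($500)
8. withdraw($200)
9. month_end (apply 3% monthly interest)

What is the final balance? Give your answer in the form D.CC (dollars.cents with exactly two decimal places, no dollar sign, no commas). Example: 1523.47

After 1 (withdraw($50)): balance=$950.00 total_interest=$0.00
After 2 (deposit($50)): balance=$1000.00 total_interest=$0.00
After 3 (deposit($1000)): balance=$2000.00 total_interest=$0.00
After 4 (deposit($1000)): balance=$3000.00 total_interest=$0.00
After 5 (withdraw($100)): balance=$2900.00 total_interest=$0.00
After 6 (deposit($200)): balance=$3100.00 total_interest=$0.00
After 7 (deposit($500)): balance=$3600.00 total_interest=$0.00
After 8 (withdraw($200)): balance=$3400.00 total_interest=$0.00
After 9 (month_end (apply 3% monthly interest)): balance=$3502.00 total_interest=$102.00

Answer: 3502.00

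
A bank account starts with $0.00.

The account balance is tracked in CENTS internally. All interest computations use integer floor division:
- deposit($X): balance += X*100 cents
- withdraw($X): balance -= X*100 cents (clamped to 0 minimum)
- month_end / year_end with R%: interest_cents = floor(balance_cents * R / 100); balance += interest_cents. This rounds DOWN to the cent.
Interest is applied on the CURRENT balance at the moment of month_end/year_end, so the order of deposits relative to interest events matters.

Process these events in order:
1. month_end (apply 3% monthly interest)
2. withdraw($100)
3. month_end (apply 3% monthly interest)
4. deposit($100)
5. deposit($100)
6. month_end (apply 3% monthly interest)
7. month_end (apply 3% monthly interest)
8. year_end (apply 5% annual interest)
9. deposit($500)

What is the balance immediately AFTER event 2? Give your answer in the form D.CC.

Answer: 0.00

Derivation:
After 1 (month_end (apply 3% monthly interest)): balance=$0.00 total_interest=$0.00
After 2 (withdraw($100)): balance=$0.00 total_interest=$0.00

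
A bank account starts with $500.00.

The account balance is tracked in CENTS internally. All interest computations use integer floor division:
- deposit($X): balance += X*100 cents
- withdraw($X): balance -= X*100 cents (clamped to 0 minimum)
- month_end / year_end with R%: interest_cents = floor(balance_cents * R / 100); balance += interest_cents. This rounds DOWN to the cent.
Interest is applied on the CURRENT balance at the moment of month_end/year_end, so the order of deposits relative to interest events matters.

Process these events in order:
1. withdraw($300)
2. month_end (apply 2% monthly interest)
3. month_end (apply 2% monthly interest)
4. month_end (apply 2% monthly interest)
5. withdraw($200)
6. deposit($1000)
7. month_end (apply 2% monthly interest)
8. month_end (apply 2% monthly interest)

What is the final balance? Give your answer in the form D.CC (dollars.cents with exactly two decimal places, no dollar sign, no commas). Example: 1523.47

Answer: 1053.12

Derivation:
After 1 (withdraw($300)): balance=$200.00 total_interest=$0.00
After 2 (month_end (apply 2% monthly interest)): balance=$204.00 total_interest=$4.00
After 3 (month_end (apply 2% monthly interest)): balance=$208.08 total_interest=$8.08
After 4 (month_end (apply 2% monthly interest)): balance=$212.24 total_interest=$12.24
After 5 (withdraw($200)): balance=$12.24 total_interest=$12.24
After 6 (deposit($1000)): balance=$1012.24 total_interest=$12.24
After 7 (month_end (apply 2% monthly interest)): balance=$1032.48 total_interest=$32.48
After 8 (month_end (apply 2% monthly interest)): balance=$1053.12 total_interest=$53.12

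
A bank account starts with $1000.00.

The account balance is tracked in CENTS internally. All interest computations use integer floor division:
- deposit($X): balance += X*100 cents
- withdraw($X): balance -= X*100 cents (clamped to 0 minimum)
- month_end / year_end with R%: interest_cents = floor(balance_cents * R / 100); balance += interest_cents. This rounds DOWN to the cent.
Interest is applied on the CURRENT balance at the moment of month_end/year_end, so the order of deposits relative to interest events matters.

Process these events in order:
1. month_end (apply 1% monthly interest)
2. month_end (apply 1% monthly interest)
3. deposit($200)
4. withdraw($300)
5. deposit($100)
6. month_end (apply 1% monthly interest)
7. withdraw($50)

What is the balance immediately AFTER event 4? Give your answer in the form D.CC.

After 1 (month_end (apply 1% monthly interest)): balance=$1010.00 total_interest=$10.00
After 2 (month_end (apply 1% monthly interest)): balance=$1020.10 total_interest=$20.10
After 3 (deposit($200)): balance=$1220.10 total_interest=$20.10
After 4 (withdraw($300)): balance=$920.10 total_interest=$20.10

Answer: 920.10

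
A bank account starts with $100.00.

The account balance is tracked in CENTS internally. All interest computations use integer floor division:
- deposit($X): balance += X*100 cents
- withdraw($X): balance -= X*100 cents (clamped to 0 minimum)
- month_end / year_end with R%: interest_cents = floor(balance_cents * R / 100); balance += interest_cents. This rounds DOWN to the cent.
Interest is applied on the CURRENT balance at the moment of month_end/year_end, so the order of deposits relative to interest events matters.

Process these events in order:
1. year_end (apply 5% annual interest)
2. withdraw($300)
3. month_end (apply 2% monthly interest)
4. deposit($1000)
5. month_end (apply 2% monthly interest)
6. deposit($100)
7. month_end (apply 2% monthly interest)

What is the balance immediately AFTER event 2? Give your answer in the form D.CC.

After 1 (year_end (apply 5% annual interest)): balance=$105.00 total_interest=$5.00
After 2 (withdraw($300)): balance=$0.00 total_interest=$5.00

Answer: 0.00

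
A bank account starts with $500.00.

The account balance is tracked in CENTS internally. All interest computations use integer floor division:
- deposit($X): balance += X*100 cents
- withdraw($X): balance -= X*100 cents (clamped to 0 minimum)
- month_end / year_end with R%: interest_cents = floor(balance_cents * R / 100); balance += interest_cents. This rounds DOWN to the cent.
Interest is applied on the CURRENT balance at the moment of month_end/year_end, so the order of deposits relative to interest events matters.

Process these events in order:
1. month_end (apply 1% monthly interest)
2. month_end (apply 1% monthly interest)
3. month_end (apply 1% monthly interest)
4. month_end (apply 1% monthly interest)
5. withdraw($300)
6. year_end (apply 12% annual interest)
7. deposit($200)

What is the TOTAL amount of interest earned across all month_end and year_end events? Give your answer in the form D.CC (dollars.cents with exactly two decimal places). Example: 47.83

Answer: 46.73

Derivation:
After 1 (month_end (apply 1% monthly interest)): balance=$505.00 total_interest=$5.00
After 2 (month_end (apply 1% monthly interest)): balance=$510.05 total_interest=$10.05
After 3 (month_end (apply 1% monthly interest)): balance=$515.15 total_interest=$15.15
After 4 (month_end (apply 1% monthly interest)): balance=$520.30 total_interest=$20.30
After 5 (withdraw($300)): balance=$220.30 total_interest=$20.30
After 6 (year_end (apply 12% annual interest)): balance=$246.73 total_interest=$46.73
After 7 (deposit($200)): balance=$446.73 total_interest=$46.73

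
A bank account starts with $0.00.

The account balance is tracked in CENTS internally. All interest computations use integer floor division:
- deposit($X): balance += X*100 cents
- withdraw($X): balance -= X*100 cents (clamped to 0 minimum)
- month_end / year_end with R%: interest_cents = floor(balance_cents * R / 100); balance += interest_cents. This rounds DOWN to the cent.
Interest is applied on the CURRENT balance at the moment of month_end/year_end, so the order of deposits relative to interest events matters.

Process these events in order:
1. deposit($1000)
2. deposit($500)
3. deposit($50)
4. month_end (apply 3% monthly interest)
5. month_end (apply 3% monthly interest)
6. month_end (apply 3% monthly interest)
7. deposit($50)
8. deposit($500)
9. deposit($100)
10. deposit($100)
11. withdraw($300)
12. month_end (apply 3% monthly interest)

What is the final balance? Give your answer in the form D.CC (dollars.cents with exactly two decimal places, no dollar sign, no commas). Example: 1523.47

After 1 (deposit($1000)): balance=$1000.00 total_interest=$0.00
After 2 (deposit($500)): balance=$1500.00 total_interest=$0.00
After 3 (deposit($50)): balance=$1550.00 total_interest=$0.00
After 4 (month_end (apply 3% monthly interest)): balance=$1596.50 total_interest=$46.50
After 5 (month_end (apply 3% monthly interest)): balance=$1644.39 total_interest=$94.39
After 6 (month_end (apply 3% monthly interest)): balance=$1693.72 total_interest=$143.72
After 7 (deposit($50)): balance=$1743.72 total_interest=$143.72
After 8 (deposit($500)): balance=$2243.72 total_interest=$143.72
After 9 (deposit($100)): balance=$2343.72 total_interest=$143.72
After 10 (deposit($100)): balance=$2443.72 total_interest=$143.72
After 11 (withdraw($300)): balance=$2143.72 total_interest=$143.72
After 12 (month_end (apply 3% monthly interest)): balance=$2208.03 total_interest=$208.03

Answer: 2208.03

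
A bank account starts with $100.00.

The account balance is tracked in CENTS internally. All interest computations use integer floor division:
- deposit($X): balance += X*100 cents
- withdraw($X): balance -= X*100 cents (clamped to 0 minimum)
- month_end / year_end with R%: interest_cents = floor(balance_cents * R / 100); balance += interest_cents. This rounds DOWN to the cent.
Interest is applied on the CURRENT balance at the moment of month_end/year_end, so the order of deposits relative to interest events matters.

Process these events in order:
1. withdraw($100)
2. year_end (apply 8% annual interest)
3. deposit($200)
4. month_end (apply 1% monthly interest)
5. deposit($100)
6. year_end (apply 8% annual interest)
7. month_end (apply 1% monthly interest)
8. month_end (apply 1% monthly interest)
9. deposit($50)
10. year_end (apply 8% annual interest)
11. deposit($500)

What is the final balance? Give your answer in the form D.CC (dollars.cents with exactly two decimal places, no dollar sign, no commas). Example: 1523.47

Answer: 913.32

Derivation:
After 1 (withdraw($100)): balance=$0.00 total_interest=$0.00
After 2 (year_end (apply 8% annual interest)): balance=$0.00 total_interest=$0.00
After 3 (deposit($200)): balance=$200.00 total_interest=$0.00
After 4 (month_end (apply 1% monthly interest)): balance=$202.00 total_interest=$2.00
After 5 (deposit($100)): balance=$302.00 total_interest=$2.00
After 6 (year_end (apply 8% annual interest)): balance=$326.16 total_interest=$26.16
After 7 (month_end (apply 1% monthly interest)): balance=$329.42 total_interest=$29.42
After 8 (month_end (apply 1% monthly interest)): balance=$332.71 total_interest=$32.71
After 9 (deposit($50)): balance=$382.71 total_interest=$32.71
After 10 (year_end (apply 8% annual interest)): balance=$413.32 total_interest=$63.32
After 11 (deposit($500)): balance=$913.32 total_interest=$63.32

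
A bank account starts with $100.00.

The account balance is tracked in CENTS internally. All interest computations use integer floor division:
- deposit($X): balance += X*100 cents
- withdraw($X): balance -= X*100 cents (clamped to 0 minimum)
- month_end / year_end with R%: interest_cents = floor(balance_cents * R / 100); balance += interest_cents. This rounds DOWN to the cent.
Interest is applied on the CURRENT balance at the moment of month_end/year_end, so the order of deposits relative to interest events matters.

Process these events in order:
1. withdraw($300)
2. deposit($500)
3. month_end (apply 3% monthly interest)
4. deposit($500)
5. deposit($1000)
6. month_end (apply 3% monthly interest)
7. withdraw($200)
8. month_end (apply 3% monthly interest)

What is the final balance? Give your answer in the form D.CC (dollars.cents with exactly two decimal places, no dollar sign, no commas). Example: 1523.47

Answer: 1931.71

Derivation:
After 1 (withdraw($300)): balance=$0.00 total_interest=$0.00
After 2 (deposit($500)): balance=$500.00 total_interest=$0.00
After 3 (month_end (apply 3% monthly interest)): balance=$515.00 total_interest=$15.00
After 4 (deposit($500)): balance=$1015.00 total_interest=$15.00
After 5 (deposit($1000)): balance=$2015.00 total_interest=$15.00
After 6 (month_end (apply 3% monthly interest)): balance=$2075.45 total_interest=$75.45
After 7 (withdraw($200)): balance=$1875.45 total_interest=$75.45
After 8 (month_end (apply 3% monthly interest)): balance=$1931.71 total_interest=$131.71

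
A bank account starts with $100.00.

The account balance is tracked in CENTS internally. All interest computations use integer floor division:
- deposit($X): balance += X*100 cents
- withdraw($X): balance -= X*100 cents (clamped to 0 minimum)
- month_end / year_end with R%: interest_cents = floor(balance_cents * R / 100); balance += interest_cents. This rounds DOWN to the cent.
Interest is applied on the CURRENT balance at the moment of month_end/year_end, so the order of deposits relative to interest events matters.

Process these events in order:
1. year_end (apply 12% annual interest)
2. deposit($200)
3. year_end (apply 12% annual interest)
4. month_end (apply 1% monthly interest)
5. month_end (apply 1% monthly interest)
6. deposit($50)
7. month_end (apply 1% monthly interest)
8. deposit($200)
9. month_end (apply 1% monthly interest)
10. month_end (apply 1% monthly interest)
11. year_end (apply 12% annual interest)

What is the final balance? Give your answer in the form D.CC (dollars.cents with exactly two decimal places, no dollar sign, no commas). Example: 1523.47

Answer: 697.50

Derivation:
After 1 (year_end (apply 12% annual interest)): balance=$112.00 total_interest=$12.00
After 2 (deposit($200)): balance=$312.00 total_interest=$12.00
After 3 (year_end (apply 12% annual interest)): balance=$349.44 total_interest=$49.44
After 4 (month_end (apply 1% monthly interest)): balance=$352.93 total_interest=$52.93
After 5 (month_end (apply 1% monthly interest)): balance=$356.45 total_interest=$56.45
After 6 (deposit($50)): balance=$406.45 total_interest=$56.45
After 7 (month_end (apply 1% monthly interest)): balance=$410.51 total_interest=$60.51
After 8 (deposit($200)): balance=$610.51 total_interest=$60.51
After 9 (month_end (apply 1% monthly interest)): balance=$616.61 total_interest=$66.61
After 10 (month_end (apply 1% monthly interest)): balance=$622.77 total_interest=$72.77
After 11 (year_end (apply 12% annual interest)): balance=$697.50 total_interest=$147.50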